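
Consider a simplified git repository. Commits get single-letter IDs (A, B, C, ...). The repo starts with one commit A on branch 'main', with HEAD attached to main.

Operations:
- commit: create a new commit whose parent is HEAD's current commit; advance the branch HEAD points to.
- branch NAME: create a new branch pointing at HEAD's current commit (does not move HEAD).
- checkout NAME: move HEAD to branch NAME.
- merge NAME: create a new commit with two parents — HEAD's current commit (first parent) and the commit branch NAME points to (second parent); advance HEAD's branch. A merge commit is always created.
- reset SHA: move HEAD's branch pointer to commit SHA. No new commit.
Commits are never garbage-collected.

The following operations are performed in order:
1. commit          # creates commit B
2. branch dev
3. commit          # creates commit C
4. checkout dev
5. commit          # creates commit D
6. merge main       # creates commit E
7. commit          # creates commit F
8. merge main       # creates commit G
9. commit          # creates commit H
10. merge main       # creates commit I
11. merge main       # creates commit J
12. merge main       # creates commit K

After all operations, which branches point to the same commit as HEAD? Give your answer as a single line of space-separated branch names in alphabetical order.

Answer: dev

Derivation:
After op 1 (commit): HEAD=main@B [main=B]
After op 2 (branch): HEAD=main@B [dev=B main=B]
After op 3 (commit): HEAD=main@C [dev=B main=C]
After op 4 (checkout): HEAD=dev@B [dev=B main=C]
After op 5 (commit): HEAD=dev@D [dev=D main=C]
After op 6 (merge): HEAD=dev@E [dev=E main=C]
After op 7 (commit): HEAD=dev@F [dev=F main=C]
After op 8 (merge): HEAD=dev@G [dev=G main=C]
After op 9 (commit): HEAD=dev@H [dev=H main=C]
After op 10 (merge): HEAD=dev@I [dev=I main=C]
After op 11 (merge): HEAD=dev@J [dev=J main=C]
After op 12 (merge): HEAD=dev@K [dev=K main=C]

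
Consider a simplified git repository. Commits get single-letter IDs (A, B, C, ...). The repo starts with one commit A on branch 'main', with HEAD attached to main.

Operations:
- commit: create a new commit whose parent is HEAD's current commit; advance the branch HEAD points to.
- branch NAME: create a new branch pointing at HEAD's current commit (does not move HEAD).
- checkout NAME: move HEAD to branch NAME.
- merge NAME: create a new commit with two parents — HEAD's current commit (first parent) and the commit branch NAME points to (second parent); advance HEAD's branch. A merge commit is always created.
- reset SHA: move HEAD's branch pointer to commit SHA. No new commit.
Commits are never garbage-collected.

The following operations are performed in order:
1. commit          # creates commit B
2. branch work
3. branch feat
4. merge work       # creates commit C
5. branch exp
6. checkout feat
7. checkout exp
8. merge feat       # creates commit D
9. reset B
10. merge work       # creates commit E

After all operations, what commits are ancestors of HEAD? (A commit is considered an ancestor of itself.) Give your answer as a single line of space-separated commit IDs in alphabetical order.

After op 1 (commit): HEAD=main@B [main=B]
After op 2 (branch): HEAD=main@B [main=B work=B]
After op 3 (branch): HEAD=main@B [feat=B main=B work=B]
After op 4 (merge): HEAD=main@C [feat=B main=C work=B]
After op 5 (branch): HEAD=main@C [exp=C feat=B main=C work=B]
After op 6 (checkout): HEAD=feat@B [exp=C feat=B main=C work=B]
After op 7 (checkout): HEAD=exp@C [exp=C feat=B main=C work=B]
After op 8 (merge): HEAD=exp@D [exp=D feat=B main=C work=B]
After op 9 (reset): HEAD=exp@B [exp=B feat=B main=C work=B]
After op 10 (merge): HEAD=exp@E [exp=E feat=B main=C work=B]

Answer: A B E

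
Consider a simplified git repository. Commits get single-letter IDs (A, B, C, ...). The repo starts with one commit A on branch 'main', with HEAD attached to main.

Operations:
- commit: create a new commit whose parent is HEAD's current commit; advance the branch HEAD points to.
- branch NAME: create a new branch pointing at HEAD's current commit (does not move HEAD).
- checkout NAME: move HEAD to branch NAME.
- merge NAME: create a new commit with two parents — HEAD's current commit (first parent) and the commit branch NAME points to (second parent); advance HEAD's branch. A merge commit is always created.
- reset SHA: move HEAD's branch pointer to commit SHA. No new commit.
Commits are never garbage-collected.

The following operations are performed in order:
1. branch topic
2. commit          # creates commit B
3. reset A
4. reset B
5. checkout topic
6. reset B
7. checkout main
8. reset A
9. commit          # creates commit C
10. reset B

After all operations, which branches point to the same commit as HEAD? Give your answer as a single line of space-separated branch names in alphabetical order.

Answer: main topic

Derivation:
After op 1 (branch): HEAD=main@A [main=A topic=A]
After op 2 (commit): HEAD=main@B [main=B topic=A]
After op 3 (reset): HEAD=main@A [main=A topic=A]
After op 4 (reset): HEAD=main@B [main=B topic=A]
After op 5 (checkout): HEAD=topic@A [main=B topic=A]
After op 6 (reset): HEAD=topic@B [main=B topic=B]
After op 7 (checkout): HEAD=main@B [main=B topic=B]
After op 8 (reset): HEAD=main@A [main=A topic=B]
After op 9 (commit): HEAD=main@C [main=C topic=B]
After op 10 (reset): HEAD=main@B [main=B topic=B]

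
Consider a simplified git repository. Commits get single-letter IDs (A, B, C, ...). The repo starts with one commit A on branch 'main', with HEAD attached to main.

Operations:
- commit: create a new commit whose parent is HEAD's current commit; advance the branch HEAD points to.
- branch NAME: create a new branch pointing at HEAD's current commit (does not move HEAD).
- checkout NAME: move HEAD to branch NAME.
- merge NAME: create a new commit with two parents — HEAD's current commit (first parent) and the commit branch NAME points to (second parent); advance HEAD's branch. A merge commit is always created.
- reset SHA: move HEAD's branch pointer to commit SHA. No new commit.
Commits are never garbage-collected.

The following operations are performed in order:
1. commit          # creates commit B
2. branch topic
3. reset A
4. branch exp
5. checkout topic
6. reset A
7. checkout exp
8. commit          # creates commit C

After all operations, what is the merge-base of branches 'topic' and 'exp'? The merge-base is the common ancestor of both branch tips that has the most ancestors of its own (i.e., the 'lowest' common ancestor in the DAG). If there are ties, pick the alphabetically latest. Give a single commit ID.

After op 1 (commit): HEAD=main@B [main=B]
After op 2 (branch): HEAD=main@B [main=B topic=B]
After op 3 (reset): HEAD=main@A [main=A topic=B]
After op 4 (branch): HEAD=main@A [exp=A main=A topic=B]
After op 5 (checkout): HEAD=topic@B [exp=A main=A topic=B]
After op 6 (reset): HEAD=topic@A [exp=A main=A topic=A]
After op 7 (checkout): HEAD=exp@A [exp=A main=A topic=A]
After op 8 (commit): HEAD=exp@C [exp=C main=A topic=A]
ancestors(topic=A): ['A']
ancestors(exp=C): ['A', 'C']
common: ['A']

Answer: A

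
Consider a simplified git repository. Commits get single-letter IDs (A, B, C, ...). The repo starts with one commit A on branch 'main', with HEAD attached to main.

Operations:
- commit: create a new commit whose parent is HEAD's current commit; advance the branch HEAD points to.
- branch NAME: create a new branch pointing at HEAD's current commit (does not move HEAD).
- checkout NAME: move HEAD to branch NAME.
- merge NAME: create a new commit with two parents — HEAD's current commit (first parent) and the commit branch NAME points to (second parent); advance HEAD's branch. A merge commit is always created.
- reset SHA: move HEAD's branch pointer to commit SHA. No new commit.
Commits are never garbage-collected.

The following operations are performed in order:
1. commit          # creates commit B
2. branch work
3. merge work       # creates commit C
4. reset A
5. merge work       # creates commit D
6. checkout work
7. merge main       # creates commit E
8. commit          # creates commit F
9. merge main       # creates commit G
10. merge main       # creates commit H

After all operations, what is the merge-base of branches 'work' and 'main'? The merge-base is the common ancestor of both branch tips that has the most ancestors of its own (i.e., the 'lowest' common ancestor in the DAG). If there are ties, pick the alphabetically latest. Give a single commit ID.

After op 1 (commit): HEAD=main@B [main=B]
After op 2 (branch): HEAD=main@B [main=B work=B]
After op 3 (merge): HEAD=main@C [main=C work=B]
After op 4 (reset): HEAD=main@A [main=A work=B]
After op 5 (merge): HEAD=main@D [main=D work=B]
After op 6 (checkout): HEAD=work@B [main=D work=B]
After op 7 (merge): HEAD=work@E [main=D work=E]
After op 8 (commit): HEAD=work@F [main=D work=F]
After op 9 (merge): HEAD=work@G [main=D work=G]
After op 10 (merge): HEAD=work@H [main=D work=H]
ancestors(work=H): ['A', 'B', 'D', 'E', 'F', 'G', 'H']
ancestors(main=D): ['A', 'B', 'D']
common: ['A', 'B', 'D']

Answer: D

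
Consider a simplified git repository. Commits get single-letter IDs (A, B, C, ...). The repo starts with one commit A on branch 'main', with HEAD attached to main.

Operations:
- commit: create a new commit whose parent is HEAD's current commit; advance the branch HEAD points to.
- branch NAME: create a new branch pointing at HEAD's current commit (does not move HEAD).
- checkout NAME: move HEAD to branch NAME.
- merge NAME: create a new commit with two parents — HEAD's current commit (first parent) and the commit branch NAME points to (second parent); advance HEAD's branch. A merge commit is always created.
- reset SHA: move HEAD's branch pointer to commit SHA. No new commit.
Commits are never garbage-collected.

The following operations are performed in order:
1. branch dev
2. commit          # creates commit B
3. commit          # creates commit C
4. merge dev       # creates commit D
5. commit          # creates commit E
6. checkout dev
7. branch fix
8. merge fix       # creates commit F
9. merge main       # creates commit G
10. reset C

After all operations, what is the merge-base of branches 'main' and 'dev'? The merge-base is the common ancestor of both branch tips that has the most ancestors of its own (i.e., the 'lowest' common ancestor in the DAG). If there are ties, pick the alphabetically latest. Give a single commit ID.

Answer: C

Derivation:
After op 1 (branch): HEAD=main@A [dev=A main=A]
After op 2 (commit): HEAD=main@B [dev=A main=B]
After op 3 (commit): HEAD=main@C [dev=A main=C]
After op 4 (merge): HEAD=main@D [dev=A main=D]
After op 5 (commit): HEAD=main@E [dev=A main=E]
After op 6 (checkout): HEAD=dev@A [dev=A main=E]
After op 7 (branch): HEAD=dev@A [dev=A fix=A main=E]
After op 8 (merge): HEAD=dev@F [dev=F fix=A main=E]
After op 9 (merge): HEAD=dev@G [dev=G fix=A main=E]
After op 10 (reset): HEAD=dev@C [dev=C fix=A main=E]
ancestors(main=E): ['A', 'B', 'C', 'D', 'E']
ancestors(dev=C): ['A', 'B', 'C']
common: ['A', 'B', 'C']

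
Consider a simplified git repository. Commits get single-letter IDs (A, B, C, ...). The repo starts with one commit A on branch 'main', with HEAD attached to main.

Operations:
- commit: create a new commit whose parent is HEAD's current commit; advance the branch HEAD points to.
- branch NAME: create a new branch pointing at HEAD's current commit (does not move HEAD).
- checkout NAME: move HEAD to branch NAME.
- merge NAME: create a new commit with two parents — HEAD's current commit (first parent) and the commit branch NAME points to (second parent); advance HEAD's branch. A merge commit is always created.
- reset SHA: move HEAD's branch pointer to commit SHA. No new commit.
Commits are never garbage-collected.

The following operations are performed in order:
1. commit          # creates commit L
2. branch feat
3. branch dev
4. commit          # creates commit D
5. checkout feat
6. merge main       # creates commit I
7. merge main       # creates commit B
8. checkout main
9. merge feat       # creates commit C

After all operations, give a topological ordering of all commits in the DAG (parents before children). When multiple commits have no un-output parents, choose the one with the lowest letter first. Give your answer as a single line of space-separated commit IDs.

Answer: A L D I B C

Derivation:
After op 1 (commit): HEAD=main@L [main=L]
After op 2 (branch): HEAD=main@L [feat=L main=L]
After op 3 (branch): HEAD=main@L [dev=L feat=L main=L]
After op 4 (commit): HEAD=main@D [dev=L feat=L main=D]
After op 5 (checkout): HEAD=feat@L [dev=L feat=L main=D]
After op 6 (merge): HEAD=feat@I [dev=L feat=I main=D]
After op 7 (merge): HEAD=feat@B [dev=L feat=B main=D]
After op 8 (checkout): HEAD=main@D [dev=L feat=B main=D]
After op 9 (merge): HEAD=main@C [dev=L feat=B main=C]
commit A: parents=[]
commit B: parents=['I', 'D']
commit C: parents=['D', 'B']
commit D: parents=['L']
commit I: parents=['L', 'D']
commit L: parents=['A']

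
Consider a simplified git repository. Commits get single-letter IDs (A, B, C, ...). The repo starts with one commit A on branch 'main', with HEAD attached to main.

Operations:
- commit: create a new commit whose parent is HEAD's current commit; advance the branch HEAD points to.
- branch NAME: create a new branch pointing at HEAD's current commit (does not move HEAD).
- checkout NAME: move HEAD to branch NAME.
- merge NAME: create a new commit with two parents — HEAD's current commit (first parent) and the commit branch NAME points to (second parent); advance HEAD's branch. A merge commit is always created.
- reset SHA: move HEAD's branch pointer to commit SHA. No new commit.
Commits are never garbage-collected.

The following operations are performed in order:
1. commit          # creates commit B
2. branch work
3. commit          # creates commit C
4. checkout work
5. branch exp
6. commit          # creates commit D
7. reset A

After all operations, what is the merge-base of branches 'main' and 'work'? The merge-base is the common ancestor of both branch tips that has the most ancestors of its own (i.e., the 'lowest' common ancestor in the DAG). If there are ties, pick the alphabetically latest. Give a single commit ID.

After op 1 (commit): HEAD=main@B [main=B]
After op 2 (branch): HEAD=main@B [main=B work=B]
After op 3 (commit): HEAD=main@C [main=C work=B]
After op 4 (checkout): HEAD=work@B [main=C work=B]
After op 5 (branch): HEAD=work@B [exp=B main=C work=B]
After op 6 (commit): HEAD=work@D [exp=B main=C work=D]
After op 7 (reset): HEAD=work@A [exp=B main=C work=A]
ancestors(main=C): ['A', 'B', 'C']
ancestors(work=A): ['A']
common: ['A']

Answer: A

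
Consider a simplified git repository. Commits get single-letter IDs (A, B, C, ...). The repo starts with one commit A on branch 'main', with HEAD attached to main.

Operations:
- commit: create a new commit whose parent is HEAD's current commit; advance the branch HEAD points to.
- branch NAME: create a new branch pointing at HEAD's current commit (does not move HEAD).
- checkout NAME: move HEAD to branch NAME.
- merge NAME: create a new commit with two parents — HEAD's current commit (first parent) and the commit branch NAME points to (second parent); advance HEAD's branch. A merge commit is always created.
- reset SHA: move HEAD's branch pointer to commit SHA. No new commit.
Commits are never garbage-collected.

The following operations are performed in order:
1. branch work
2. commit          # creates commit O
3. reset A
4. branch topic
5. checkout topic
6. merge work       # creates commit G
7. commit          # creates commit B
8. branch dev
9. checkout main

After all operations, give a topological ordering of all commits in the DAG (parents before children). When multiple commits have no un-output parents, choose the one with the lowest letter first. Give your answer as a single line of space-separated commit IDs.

Answer: A G B O

Derivation:
After op 1 (branch): HEAD=main@A [main=A work=A]
After op 2 (commit): HEAD=main@O [main=O work=A]
After op 3 (reset): HEAD=main@A [main=A work=A]
After op 4 (branch): HEAD=main@A [main=A topic=A work=A]
After op 5 (checkout): HEAD=topic@A [main=A topic=A work=A]
After op 6 (merge): HEAD=topic@G [main=A topic=G work=A]
After op 7 (commit): HEAD=topic@B [main=A topic=B work=A]
After op 8 (branch): HEAD=topic@B [dev=B main=A topic=B work=A]
After op 9 (checkout): HEAD=main@A [dev=B main=A topic=B work=A]
commit A: parents=[]
commit B: parents=['G']
commit G: parents=['A', 'A']
commit O: parents=['A']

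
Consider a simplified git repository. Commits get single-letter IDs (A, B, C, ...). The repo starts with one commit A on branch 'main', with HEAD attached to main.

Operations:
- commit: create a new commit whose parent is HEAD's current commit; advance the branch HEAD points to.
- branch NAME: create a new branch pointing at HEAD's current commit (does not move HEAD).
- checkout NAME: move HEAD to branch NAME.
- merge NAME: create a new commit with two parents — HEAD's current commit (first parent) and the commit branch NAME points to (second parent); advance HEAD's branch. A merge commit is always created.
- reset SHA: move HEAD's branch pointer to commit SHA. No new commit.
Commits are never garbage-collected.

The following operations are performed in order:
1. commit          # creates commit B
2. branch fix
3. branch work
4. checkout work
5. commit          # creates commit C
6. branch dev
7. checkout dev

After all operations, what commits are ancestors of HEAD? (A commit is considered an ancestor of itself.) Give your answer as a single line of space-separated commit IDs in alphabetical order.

After op 1 (commit): HEAD=main@B [main=B]
After op 2 (branch): HEAD=main@B [fix=B main=B]
After op 3 (branch): HEAD=main@B [fix=B main=B work=B]
After op 4 (checkout): HEAD=work@B [fix=B main=B work=B]
After op 5 (commit): HEAD=work@C [fix=B main=B work=C]
After op 6 (branch): HEAD=work@C [dev=C fix=B main=B work=C]
After op 7 (checkout): HEAD=dev@C [dev=C fix=B main=B work=C]

Answer: A B C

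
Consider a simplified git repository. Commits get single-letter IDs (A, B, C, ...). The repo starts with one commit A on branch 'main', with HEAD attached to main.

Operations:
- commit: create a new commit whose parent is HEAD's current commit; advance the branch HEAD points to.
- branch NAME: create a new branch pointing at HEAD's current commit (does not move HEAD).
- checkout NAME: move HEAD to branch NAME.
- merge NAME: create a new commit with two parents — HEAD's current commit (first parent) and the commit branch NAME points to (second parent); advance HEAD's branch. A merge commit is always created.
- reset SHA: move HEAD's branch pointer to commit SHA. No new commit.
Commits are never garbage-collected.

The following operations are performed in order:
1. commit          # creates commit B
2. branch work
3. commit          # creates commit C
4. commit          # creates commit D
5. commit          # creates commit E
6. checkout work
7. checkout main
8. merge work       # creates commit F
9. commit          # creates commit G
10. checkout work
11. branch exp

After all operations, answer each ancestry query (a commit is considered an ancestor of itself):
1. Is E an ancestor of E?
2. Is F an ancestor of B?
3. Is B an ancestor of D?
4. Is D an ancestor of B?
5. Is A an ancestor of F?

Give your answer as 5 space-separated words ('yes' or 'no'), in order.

Answer: yes no yes no yes

Derivation:
After op 1 (commit): HEAD=main@B [main=B]
After op 2 (branch): HEAD=main@B [main=B work=B]
After op 3 (commit): HEAD=main@C [main=C work=B]
After op 4 (commit): HEAD=main@D [main=D work=B]
After op 5 (commit): HEAD=main@E [main=E work=B]
After op 6 (checkout): HEAD=work@B [main=E work=B]
After op 7 (checkout): HEAD=main@E [main=E work=B]
After op 8 (merge): HEAD=main@F [main=F work=B]
After op 9 (commit): HEAD=main@G [main=G work=B]
After op 10 (checkout): HEAD=work@B [main=G work=B]
After op 11 (branch): HEAD=work@B [exp=B main=G work=B]
ancestors(E) = {A,B,C,D,E}; E in? yes
ancestors(B) = {A,B}; F in? no
ancestors(D) = {A,B,C,D}; B in? yes
ancestors(B) = {A,B}; D in? no
ancestors(F) = {A,B,C,D,E,F}; A in? yes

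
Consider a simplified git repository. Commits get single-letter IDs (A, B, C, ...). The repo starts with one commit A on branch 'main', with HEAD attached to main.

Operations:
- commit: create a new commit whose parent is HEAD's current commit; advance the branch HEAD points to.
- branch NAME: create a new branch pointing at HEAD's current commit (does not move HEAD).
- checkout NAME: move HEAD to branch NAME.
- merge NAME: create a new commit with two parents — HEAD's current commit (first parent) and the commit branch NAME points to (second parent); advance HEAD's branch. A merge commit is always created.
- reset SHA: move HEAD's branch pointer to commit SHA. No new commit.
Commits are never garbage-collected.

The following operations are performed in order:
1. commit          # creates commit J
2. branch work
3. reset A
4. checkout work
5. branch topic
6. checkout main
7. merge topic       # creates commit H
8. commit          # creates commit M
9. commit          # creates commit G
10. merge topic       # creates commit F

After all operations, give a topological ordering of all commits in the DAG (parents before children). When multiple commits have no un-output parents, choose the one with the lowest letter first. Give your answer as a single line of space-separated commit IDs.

After op 1 (commit): HEAD=main@J [main=J]
After op 2 (branch): HEAD=main@J [main=J work=J]
After op 3 (reset): HEAD=main@A [main=A work=J]
After op 4 (checkout): HEAD=work@J [main=A work=J]
After op 5 (branch): HEAD=work@J [main=A topic=J work=J]
After op 6 (checkout): HEAD=main@A [main=A topic=J work=J]
After op 7 (merge): HEAD=main@H [main=H topic=J work=J]
After op 8 (commit): HEAD=main@M [main=M topic=J work=J]
After op 9 (commit): HEAD=main@G [main=G topic=J work=J]
After op 10 (merge): HEAD=main@F [main=F topic=J work=J]
commit A: parents=[]
commit F: parents=['G', 'J']
commit G: parents=['M']
commit H: parents=['A', 'J']
commit J: parents=['A']
commit M: parents=['H']

Answer: A J H M G F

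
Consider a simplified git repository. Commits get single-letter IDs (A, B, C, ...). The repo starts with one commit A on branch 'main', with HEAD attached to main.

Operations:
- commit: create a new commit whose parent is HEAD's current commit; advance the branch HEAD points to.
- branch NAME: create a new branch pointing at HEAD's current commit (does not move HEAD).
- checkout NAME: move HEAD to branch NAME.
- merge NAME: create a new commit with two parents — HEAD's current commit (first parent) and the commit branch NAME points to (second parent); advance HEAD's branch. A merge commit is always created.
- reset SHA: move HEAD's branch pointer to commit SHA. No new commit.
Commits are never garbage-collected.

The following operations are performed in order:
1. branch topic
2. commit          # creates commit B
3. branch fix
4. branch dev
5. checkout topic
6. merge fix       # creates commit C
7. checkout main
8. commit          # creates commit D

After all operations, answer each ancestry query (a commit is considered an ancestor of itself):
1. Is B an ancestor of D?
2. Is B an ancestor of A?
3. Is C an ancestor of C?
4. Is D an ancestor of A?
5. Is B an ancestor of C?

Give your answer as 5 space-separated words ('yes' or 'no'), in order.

After op 1 (branch): HEAD=main@A [main=A topic=A]
After op 2 (commit): HEAD=main@B [main=B topic=A]
After op 3 (branch): HEAD=main@B [fix=B main=B topic=A]
After op 4 (branch): HEAD=main@B [dev=B fix=B main=B topic=A]
After op 5 (checkout): HEAD=topic@A [dev=B fix=B main=B topic=A]
After op 6 (merge): HEAD=topic@C [dev=B fix=B main=B topic=C]
After op 7 (checkout): HEAD=main@B [dev=B fix=B main=B topic=C]
After op 8 (commit): HEAD=main@D [dev=B fix=B main=D topic=C]
ancestors(D) = {A,B,D}; B in? yes
ancestors(A) = {A}; B in? no
ancestors(C) = {A,B,C}; C in? yes
ancestors(A) = {A}; D in? no
ancestors(C) = {A,B,C}; B in? yes

Answer: yes no yes no yes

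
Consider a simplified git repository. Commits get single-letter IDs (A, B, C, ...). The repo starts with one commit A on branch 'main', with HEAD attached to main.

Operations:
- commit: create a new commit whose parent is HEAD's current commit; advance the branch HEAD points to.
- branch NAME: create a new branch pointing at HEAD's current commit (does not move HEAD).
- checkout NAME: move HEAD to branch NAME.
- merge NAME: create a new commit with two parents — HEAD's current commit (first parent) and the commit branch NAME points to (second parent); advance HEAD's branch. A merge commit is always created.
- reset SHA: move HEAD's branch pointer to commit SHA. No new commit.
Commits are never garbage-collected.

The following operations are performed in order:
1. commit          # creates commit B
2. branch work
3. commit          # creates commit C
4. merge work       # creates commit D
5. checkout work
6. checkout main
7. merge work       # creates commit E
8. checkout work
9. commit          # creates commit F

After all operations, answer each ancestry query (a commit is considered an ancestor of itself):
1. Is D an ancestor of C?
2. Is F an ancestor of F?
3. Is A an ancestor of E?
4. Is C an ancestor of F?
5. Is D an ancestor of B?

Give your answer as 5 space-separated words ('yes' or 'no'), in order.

Answer: no yes yes no no

Derivation:
After op 1 (commit): HEAD=main@B [main=B]
After op 2 (branch): HEAD=main@B [main=B work=B]
After op 3 (commit): HEAD=main@C [main=C work=B]
After op 4 (merge): HEAD=main@D [main=D work=B]
After op 5 (checkout): HEAD=work@B [main=D work=B]
After op 6 (checkout): HEAD=main@D [main=D work=B]
After op 7 (merge): HEAD=main@E [main=E work=B]
After op 8 (checkout): HEAD=work@B [main=E work=B]
After op 9 (commit): HEAD=work@F [main=E work=F]
ancestors(C) = {A,B,C}; D in? no
ancestors(F) = {A,B,F}; F in? yes
ancestors(E) = {A,B,C,D,E}; A in? yes
ancestors(F) = {A,B,F}; C in? no
ancestors(B) = {A,B}; D in? no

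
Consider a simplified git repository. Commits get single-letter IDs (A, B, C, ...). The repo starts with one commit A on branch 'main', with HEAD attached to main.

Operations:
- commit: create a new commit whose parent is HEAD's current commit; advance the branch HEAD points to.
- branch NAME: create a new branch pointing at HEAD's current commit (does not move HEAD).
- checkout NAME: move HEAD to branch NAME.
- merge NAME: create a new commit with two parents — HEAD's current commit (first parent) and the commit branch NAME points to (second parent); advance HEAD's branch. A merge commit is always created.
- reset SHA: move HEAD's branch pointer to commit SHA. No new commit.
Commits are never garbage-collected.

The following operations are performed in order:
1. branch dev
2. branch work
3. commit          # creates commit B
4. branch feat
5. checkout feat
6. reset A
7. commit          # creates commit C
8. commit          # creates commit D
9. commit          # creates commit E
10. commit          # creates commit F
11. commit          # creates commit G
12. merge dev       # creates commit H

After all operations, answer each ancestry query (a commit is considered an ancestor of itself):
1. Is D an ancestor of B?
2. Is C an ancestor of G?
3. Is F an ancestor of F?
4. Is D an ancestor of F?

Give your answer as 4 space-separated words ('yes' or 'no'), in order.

Answer: no yes yes yes

Derivation:
After op 1 (branch): HEAD=main@A [dev=A main=A]
After op 2 (branch): HEAD=main@A [dev=A main=A work=A]
After op 3 (commit): HEAD=main@B [dev=A main=B work=A]
After op 4 (branch): HEAD=main@B [dev=A feat=B main=B work=A]
After op 5 (checkout): HEAD=feat@B [dev=A feat=B main=B work=A]
After op 6 (reset): HEAD=feat@A [dev=A feat=A main=B work=A]
After op 7 (commit): HEAD=feat@C [dev=A feat=C main=B work=A]
After op 8 (commit): HEAD=feat@D [dev=A feat=D main=B work=A]
After op 9 (commit): HEAD=feat@E [dev=A feat=E main=B work=A]
After op 10 (commit): HEAD=feat@F [dev=A feat=F main=B work=A]
After op 11 (commit): HEAD=feat@G [dev=A feat=G main=B work=A]
After op 12 (merge): HEAD=feat@H [dev=A feat=H main=B work=A]
ancestors(B) = {A,B}; D in? no
ancestors(G) = {A,C,D,E,F,G}; C in? yes
ancestors(F) = {A,C,D,E,F}; F in? yes
ancestors(F) = {A,C,D,E,F}; D in? yes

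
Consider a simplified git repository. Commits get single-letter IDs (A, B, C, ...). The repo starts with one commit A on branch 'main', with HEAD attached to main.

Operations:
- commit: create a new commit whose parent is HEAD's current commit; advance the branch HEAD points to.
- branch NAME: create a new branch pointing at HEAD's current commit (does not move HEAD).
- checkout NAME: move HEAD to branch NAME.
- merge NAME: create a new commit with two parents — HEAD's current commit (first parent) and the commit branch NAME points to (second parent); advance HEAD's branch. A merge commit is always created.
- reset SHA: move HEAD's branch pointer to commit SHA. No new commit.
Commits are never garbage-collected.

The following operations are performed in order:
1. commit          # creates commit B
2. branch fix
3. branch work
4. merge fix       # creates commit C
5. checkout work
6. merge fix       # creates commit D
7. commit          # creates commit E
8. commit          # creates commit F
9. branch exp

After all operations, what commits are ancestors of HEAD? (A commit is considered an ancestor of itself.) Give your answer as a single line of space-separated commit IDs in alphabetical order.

Answer: A B D E F

Derivation:
After op 1 (commit): HEAD=main@B [main=B]
After op 2 (branch): HEAD=main@B [fix=B main=B]
After op 3 (branch): HEAD=main@B [fix=B main=B work=B]
After op 4 (merge): HEAD=main@C [fix=B main=C work=B]
After op 5 (checkout): HEAD=work@B [fix=B main=C work=B]
After op 6 (merge): HEAD=work@D [fix=B main=C work=D]
After op 7 (commit): HEAD=work@E [fix=B main=C work=E]
After op 8 (commit): HEAD=work@F [fix=B main=C work=F]
After op 9 (branch): HEAD=work@F [exp=F fix=B main=C work=F]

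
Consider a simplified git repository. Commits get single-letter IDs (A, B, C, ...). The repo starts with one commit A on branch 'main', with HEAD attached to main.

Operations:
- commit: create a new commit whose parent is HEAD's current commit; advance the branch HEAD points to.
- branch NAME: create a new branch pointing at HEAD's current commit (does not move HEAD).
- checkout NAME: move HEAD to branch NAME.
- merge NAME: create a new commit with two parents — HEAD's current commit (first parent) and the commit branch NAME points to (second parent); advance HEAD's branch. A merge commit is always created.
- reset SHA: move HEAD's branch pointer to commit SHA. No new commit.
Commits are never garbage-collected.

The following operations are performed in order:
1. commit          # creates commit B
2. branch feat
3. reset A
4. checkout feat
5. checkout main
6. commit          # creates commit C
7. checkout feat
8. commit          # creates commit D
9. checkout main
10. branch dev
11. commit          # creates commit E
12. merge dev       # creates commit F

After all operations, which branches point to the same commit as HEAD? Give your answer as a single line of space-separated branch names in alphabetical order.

Answer: main

Derivation:
After op 1 (commit): HEAD=main@B [main=B]
After op 2 (branch): HEAD=main@B [feat=B main=B]
After op 3 (reset): HEAD=main@A [feat=B main=A]
After op 4 (checkout): HEAD=feat@B [feat=B main=A]
After op 5 (checkout): HEAD=main@A [feat=B main=A]
After op 6 (commit): HEAD=main@C [feat=B main=C]
After op 7 (checkout): HEAD=feat@B [feat=B main=C]
After op 8 (commit): HEAD=feat@D [feat=D main=C]
After op 9 (checkout): HEAD=main@C [feat=D main=C]
After op 10 (branch): HEAD=main@C [dev=C feat=D main=C]
After op 11 (commit): HEAD=main@E [dev=C feat=D main=E]
After op 12 (merge): HEAD=main@F [dev=C feat=D main=F]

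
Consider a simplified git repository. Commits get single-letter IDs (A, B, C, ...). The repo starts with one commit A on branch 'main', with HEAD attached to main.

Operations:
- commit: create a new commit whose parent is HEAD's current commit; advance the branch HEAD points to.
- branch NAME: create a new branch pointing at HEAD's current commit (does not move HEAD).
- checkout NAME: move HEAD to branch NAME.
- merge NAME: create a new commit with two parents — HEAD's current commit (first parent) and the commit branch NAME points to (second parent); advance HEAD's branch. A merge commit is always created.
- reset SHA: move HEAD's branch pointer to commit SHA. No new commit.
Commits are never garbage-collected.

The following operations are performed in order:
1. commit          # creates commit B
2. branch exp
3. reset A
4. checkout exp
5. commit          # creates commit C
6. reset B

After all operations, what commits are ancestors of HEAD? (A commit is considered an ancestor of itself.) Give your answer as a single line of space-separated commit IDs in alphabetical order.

After op 1 (commit): HEAD=main@B [main=B]
After op 2 (branch): HEAD=main@B [exp=B main=B]
After op 3 (reset): HEAD=main@A [exp=B main=A]
After op 4 (checkout): HEAD=exp@B [exp=B main=A]
After op 5 (commit): HEAD=exp@C [exp=C main=A]
After op 6 (reset): HEAD=exp@B [exp=B main=A]

Answer: A B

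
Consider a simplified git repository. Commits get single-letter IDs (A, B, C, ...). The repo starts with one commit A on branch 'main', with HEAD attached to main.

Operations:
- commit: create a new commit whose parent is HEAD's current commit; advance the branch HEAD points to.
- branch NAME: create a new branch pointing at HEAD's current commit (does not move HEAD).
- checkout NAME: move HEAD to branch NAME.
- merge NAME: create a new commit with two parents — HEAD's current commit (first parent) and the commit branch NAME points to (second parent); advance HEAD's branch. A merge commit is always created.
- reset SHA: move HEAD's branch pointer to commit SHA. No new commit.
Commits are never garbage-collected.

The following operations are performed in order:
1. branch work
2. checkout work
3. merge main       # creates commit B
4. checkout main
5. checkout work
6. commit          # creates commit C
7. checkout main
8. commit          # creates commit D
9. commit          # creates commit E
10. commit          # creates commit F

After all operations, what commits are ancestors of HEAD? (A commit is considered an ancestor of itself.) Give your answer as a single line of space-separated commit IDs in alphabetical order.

Answer: A D E F

Derivation:
After op 1 (branch): HEAD=main@A [main=A work=A]
After op 2 (checkout): HEAD=work@A [main=A work=A]
After op 3 (merge): HEAD=work@B [main=A work=B]
After op 4 (checkout): HEAD=main@A [main=A work=B]
After op 5 (checkout): HEAD=work@B [main=A work=B]
After op 6 (commit): HEAD=work@C [main=A work=C]
After op 7 (checkout): HEAD=main@A [main=A work=C]
After op 8 (commit): HEAD=main@D [main=D work=C]
After op 9 (commit): HEAD=main@E [main=E work=C]
After op 10 (commit): HEAD=main@F [main=F work=C]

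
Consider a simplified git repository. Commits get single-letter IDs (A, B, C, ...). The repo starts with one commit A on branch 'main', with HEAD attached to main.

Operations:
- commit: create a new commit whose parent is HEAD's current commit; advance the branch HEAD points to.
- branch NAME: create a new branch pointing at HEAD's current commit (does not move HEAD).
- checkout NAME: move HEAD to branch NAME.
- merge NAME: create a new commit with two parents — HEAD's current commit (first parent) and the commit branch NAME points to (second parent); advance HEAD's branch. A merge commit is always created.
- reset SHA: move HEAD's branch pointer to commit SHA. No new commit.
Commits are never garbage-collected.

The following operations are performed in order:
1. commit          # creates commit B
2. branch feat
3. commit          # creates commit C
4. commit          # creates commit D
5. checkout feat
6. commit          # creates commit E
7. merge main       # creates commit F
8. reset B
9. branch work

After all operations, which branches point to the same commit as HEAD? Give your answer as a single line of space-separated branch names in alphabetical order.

Answer: feat work

Derivation:
After op 1 (commit): HEAD=main@B [main=B]
After op 2 (branch): HEAD=main@B [feat=B main=B]
After op 3 (commit): HEAD=main@C [feat=B main=C]
After op 4 (commit): HEAD=main@D [feat=B main=D]
After op 5 (checkout): HEAD=feat@B [feat=B main=D]
After op 6 (commit): HEAD=feat@E [feat=E main=D]
After op 7 (merge): HEAD=feat@F [feat=F main=D]
After op 8 (reset): HEAD=feat@B [feat=B main=D]
After op 9 (branch): HEAD=feat@B [feat=B main=D work=B]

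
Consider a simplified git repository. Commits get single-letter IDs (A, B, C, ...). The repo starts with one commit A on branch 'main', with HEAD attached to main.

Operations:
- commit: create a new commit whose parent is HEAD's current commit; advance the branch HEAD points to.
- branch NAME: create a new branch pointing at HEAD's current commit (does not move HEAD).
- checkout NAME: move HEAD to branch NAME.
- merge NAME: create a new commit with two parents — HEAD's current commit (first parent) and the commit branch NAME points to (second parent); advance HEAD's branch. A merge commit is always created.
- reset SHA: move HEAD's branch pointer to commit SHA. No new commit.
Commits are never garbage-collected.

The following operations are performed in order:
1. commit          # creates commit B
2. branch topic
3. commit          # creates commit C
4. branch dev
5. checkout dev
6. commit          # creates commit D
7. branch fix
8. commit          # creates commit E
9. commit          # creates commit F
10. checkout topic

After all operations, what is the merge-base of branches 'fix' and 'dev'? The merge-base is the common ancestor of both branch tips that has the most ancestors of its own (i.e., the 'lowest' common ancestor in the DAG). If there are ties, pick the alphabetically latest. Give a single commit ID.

After op 1 (commit): HEAD=main@B [main=B]
After op 2 (branch): HEAD=main@B [main=B topic=B]
After op 3 (commit): HEAD=main@C [main=C topic=B]
After op 4 (branch): HEAD=main@C [dev=C main=C topic=B]
After op 5 (checkout): HEAD=dev@C [dev=C main=C topic=B]
After op 6 (commit): HEAD=dev@D [dev=D main=C topic=B]
After op 7 (branch): HEAD=dev@D [dev=D fix=D main=C topic=B]
After op 8 (commit): HEAD=dev@E [dev=E fix=D main=C topic=B]
After op 9 (commit): HEAD=dev@F [dev=F fix=D main=C topic=B]
After op 10 (checkout): HEAD=topic@B [dev=F fix=D main=C topic=B]
ancestors(fix=D): ['A', 'B', 'C', 'D']
ancestors(dev=F): ['A', 'B', 'C', 'D', 'E', 'F']
common: ['A', 'B', 'C', 'D']

Answer: D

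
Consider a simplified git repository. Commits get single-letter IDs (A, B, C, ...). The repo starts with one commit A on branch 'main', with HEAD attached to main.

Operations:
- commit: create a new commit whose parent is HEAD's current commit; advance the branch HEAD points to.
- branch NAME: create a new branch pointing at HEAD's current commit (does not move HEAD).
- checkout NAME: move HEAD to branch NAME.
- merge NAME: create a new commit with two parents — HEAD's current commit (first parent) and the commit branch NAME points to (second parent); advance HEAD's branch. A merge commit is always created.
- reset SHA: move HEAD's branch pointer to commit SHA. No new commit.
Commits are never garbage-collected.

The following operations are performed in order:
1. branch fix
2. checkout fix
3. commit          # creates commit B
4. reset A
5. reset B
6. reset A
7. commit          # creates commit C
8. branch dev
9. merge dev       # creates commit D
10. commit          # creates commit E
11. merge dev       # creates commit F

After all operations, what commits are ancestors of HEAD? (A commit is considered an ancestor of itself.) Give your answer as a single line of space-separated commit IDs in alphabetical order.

Answer: A C D E F

Derivation:
After op 1 (branch): HEAD=main@A [fix=A main=A]
After op 2 (checkout): HEAD=fix@A [fix=A main=A]
After op 3 (commit): HEAD=fix@B [fix=B main=A]
After op 4 (reset): HEAD=fix@A [fix=A main=A]
After op 5 (reset): HEAD=fix@B [fix=B main=A]
After op 6 (reset): HEAD=fix@A [fix=A main=A]
After op 7 (commit): HEAD=fix@C [fix=C main=A]
After op 8 (branch): HEAD=fix@C [dev=C fix=C main=A]
After op 9 (merge): HEAD=fix@D [dev=C fix=D main=A]
After op 10 (commit): HEAD=fix@E [dev=C fix=E main=A]
After op 11 (merge): HEAD=fix@F [dev=C fix=F main=A]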